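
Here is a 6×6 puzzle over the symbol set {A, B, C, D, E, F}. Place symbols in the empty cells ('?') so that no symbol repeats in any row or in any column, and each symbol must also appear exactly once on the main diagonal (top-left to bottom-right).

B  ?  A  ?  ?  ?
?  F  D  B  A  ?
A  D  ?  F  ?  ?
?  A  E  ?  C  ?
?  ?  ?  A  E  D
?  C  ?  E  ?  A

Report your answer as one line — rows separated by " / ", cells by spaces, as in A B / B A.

B E A C D F / E F D B A C / A D C F B E / F A E D C B / C B F A E D / D C B E F A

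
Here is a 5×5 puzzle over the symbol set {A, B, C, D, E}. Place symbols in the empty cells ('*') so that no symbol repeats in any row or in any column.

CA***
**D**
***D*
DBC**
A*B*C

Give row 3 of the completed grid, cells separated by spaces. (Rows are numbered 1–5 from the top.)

E C A D B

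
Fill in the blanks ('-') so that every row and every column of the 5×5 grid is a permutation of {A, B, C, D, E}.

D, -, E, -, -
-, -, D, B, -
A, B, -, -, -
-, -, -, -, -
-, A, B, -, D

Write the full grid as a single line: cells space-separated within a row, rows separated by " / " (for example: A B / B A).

D C E A B / C E D B A / A B C D E / B D A E C / E A B C D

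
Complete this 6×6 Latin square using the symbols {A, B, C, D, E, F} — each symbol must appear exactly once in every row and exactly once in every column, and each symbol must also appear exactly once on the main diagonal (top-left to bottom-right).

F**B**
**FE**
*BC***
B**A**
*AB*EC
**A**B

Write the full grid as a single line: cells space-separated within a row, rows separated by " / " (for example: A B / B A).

F C E B A D / C D F E B A / A B C D F E / B E D A C F / D A B F E C / E F A C D B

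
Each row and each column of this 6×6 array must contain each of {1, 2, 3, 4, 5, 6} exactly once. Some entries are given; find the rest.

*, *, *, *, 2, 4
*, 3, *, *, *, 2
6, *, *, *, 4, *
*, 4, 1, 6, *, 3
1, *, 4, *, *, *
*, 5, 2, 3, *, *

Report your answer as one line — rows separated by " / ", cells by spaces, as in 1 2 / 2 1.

3 6 5 1 2 4 / 5 3 6 4 1 2 / 6 1 3 2 4 5 / 2 4 1 6 5 3 / 1 2 4 5 3 6 / 4 5 2 3 6 1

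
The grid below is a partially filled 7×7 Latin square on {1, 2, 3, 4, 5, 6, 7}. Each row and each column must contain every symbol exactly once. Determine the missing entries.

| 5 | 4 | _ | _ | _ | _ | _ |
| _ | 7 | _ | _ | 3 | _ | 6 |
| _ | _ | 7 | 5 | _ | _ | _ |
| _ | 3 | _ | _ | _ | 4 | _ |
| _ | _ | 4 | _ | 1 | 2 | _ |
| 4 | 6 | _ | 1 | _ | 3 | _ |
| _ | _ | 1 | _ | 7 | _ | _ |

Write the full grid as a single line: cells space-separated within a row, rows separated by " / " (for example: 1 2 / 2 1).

(r5,c2) = 5
(r7,c2) = 2
(r3,c2) = 1
(r3,c6) = 6
(r7,c6) = 5
(r2,c6) = 1
(r1,c6) = 7
(r2,c1) = 2
(r2,c3) = 5
(r2,c4) = 4
(r3,c1) = 3
(r6,c3) = 2
(r6,c5) = 5
(r6,c7) = 7
(r7,c1) = 6
(r7,c4) = 3
(r7,c7) = 4
(r3,c7) = 2
(r4,c3) = 6
(r4,c5) = 2
(r5,c1) = 7
(r5,c4) = 6
(r5,c7) = 3
(r1,c3) = 3
(r1,c4) = 2
(r1,c5) = 6
(r1,c7) = 1
(r3,c5) = 4
(r4,c1) = 1
(r4,c4) = 7
(r4,c7) = 5

5 4 3 2 6 7 1 / 2 7 5 4 3 1 6 / 3 1 7 5 4 6 2 / 1 3 6 7 2 4 5 / 7 5 4 6 1 2 3 / 4 6 2 1 5 3 7 / 6 2 1 3 7 5 4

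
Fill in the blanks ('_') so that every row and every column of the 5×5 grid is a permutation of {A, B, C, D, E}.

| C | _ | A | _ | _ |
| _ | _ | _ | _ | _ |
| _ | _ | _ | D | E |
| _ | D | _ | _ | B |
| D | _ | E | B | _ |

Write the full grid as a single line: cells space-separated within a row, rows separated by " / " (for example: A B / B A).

C B A E D / B E D C A / A C B D E / E D C A B / D A E B C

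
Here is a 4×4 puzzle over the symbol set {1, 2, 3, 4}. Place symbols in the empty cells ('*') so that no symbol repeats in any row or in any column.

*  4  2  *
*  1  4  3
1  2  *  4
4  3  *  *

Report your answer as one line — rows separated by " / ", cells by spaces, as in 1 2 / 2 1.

(r1,c1) = 3
(r1,c4) = 1
(r2,c1) = 2
(r3,c3) = 3
(r4,c3) = 1
(r4,c4) = 2

3 4 2 1 / 2 1 4 3 / 1 2 3 4 / 4 3 1 2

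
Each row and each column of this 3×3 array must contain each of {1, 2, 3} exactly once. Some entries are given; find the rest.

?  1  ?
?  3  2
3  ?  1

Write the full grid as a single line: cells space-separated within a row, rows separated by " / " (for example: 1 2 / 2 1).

2 1 3 / 1 3 2 / 3 2 1

Cell (r1,c1): row 1 has {1}; column 1 has {3} → 2.
Cell (r1,c3): row 1 has {1,2}; column 3 has {1,2} → 3.
Cell (r2,c1): row 2 has {2,3}; column 1 has {2,3} → 1.
Cell (r3,c2): row 3 has {1,3}; column 2 has {1,3} → 2.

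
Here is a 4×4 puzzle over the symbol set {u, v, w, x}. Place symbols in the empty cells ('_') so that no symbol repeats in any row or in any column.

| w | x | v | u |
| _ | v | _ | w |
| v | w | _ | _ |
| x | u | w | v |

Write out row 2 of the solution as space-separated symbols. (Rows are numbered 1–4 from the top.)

u v x w

(r2,c1) = u
(r2,c3) = x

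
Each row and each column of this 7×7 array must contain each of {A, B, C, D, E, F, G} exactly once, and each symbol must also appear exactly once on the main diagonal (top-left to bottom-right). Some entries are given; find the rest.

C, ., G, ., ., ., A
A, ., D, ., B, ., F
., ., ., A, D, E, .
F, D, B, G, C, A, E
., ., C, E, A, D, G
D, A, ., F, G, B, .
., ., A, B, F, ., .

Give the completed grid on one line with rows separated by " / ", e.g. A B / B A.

C B G D E F A / A E D C B G F / G C F A D E B / F D B G C A E / B F C E A D G / D A E F G B C / E G A B F C D

row 1 has {A,C,G}; column 4 has {A,B,E,F,G} — only D is left for (r1,c4).
row 1 has {A,C,D,G}; column 5 has {A,B,C,D,F,G} — only E is left for (r1,c5).
row 1 has {A,C,D,E,G}; column 6 has {A,B,D,E} — only F is left for (r1,c6).
row 2 has {A,B,D,F}; column 2 has {A,D}; the diagonal has {A,B,C,G} — only E is left for (r2,c2).
row 2 has {A,B,D,E,F}; column 4 has {A,B,D,E,F,G} — only C is left for (r2,c4).
row 2 has {A,B,C,D,E,F}; column 6 has {A,B,D,E,F} — only G is left for (r2,c6).
row 3 has {A,D,E}; column 3 has {A,B,C,D,G}; the diagonal has {A,B,C,E,G} — only F is left for (r3,c3).
row 5 has {A,C,D,E,G}; column 1 has {A,C,D,F} — only B is left for (r5,c1).
row 5 has {A,B,C,D,E,G}; column 2 has {A,D,E} — only F is left for (r5,c2).
row 6 has {A,B,D,F,G}; column 3 has {A,B,C,D,F,G} — only E is left for (r6,c3).
row 6 has {A,B,D,E,F,G}; column 7 has {A,E,F,G} — only C is left for (r6,c7).
row 7 has {A,B,F}; column 6 has {A,B,D,E,F,G} — only C is left for (r7,c6).
row 7 has {A,B,C,F}; column 7 has {A,C,E,F,G}; the diagonal has {A,B,C,E,F,G} — only D is left for (r7,c7).
row 1 has {A,C,D,E,F,G}; column 2 has {A,D,E,F} — only B is left for (r1,c2).
row 3 has {A,D,E,F}; column 1 has {A,B,C,D,F} — only G is left for (r3,c1).
row 3 has {A,D,E,F,G}; column 2 has {A,B,D,E,F} — only C is left for (r3,c2).
row 3 has {A,C,D,E,F,G}; column 7 has {A,C,D,E,F,G} — only B is left for (r3,c7).
row 7 has {A,B,C,D,F}; column 1 has {A,B,C,D,F,G} — only E is left for (r7,c1).
row 7 has {A,B,C,D,E,F}; column 2 has {A,B,C,D,E,F} — only G is left for (r7,c2).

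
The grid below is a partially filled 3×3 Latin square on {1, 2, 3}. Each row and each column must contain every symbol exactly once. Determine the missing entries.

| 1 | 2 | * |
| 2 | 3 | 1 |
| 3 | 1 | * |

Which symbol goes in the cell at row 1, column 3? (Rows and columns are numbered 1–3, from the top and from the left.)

3

At row 1, column 3: row 1 has {1,2}; column 3 has {1}; that leaves 3.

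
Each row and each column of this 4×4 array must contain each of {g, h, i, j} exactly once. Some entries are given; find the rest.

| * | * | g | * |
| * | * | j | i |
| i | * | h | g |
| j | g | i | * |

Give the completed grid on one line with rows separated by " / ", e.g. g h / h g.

h i g j / g h j i / i j h g / j g i h

Cell (r1,c1): row 1 has {g}; column 1 has {i,j} → h.
Cell (r1,c4): row 1 has {g,h}; column 4 has {g,i} → j.
Cell (r2,c1): row 2 has {i,j}; column 1 has {h,i,j} → g.
Cell (r2,c2): row 2 has {g,i,j}; column 2 has {g} → h.
Cell (r3,c2): row 3 has {g,h,i}; column 2 has {g,h} → j.
Cell (r4,c4): row 4 has {g,i,j}; column 4 has {g,i,j} → h.
Cell (r1,c2): row 1 has {g,h,j}; column 2 has {g,h,j} → i.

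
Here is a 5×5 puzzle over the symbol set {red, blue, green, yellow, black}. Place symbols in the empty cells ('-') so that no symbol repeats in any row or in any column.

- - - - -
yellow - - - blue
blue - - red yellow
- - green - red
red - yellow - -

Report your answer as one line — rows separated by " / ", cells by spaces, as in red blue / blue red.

green red blue yellow black / yellow black red green blue / blue green black red yellow / black yellow green blue red / red blue yellow black green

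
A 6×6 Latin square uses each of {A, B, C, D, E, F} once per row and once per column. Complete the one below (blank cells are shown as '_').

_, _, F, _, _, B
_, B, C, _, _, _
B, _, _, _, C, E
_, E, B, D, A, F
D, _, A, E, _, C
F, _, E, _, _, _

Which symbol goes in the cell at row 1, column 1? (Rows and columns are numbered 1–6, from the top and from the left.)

A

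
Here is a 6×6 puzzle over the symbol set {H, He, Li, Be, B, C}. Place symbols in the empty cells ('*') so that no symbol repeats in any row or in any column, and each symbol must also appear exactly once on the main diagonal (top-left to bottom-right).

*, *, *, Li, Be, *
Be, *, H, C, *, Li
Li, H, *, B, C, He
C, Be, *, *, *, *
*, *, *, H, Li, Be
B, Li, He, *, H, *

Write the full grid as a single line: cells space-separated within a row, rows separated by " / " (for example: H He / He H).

H He C Li Be B / Be B H C He Li / Li H Be B C He / C Be Li He B H / He C B H Li Be / B Li He Be H C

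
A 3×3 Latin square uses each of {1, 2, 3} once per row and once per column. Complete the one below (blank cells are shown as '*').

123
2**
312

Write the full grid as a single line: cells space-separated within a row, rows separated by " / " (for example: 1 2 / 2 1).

1 2 3 / 2 3 1 / 3 1 2

At row 2, column 2: row 2 has {2}; column 2 has {1,2}; that leaves 3.
At row 2, column 3: row 2 has {2,3}; column 3 has {2,3}; that leaves 1.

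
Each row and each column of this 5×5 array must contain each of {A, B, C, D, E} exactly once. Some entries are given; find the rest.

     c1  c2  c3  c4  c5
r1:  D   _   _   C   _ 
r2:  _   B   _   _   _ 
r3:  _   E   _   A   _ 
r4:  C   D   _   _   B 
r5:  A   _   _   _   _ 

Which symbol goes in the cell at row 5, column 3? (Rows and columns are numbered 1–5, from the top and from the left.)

E

(r1,c2) = A
(r1,c5) = E
(r2,c1) = E
(r2,c4) = D
(r3,c1) = B
(r4,c4) = E
(r5,c2) = C
(r5,c4) = B
(r5,c5) = D
(r1,c3) = B
(r3,c5) = C
(r4,c3) = A
(r5,c3) = E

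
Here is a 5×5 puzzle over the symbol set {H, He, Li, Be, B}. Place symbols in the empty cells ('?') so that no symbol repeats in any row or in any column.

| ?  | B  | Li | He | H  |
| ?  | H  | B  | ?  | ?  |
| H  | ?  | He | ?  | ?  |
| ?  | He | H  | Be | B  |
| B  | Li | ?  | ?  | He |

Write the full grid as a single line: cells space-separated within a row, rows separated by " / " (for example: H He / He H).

Be B Li He H / He H B Li Be / H Be He B Li / Li He H Be B / B Li Be H He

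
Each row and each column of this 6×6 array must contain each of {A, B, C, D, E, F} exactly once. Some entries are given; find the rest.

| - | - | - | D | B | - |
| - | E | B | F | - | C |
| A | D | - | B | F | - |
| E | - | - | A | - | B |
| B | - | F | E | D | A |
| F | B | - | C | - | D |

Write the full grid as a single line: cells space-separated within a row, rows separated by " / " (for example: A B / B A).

C A E D B F / D E B F A C / A D C B F E / E F D A C B / B C F E D A / F B A C E D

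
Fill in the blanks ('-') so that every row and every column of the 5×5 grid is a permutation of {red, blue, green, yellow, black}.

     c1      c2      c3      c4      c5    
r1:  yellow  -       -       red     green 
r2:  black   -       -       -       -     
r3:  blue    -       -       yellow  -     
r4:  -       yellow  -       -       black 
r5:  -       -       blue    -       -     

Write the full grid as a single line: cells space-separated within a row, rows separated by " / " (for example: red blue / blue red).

(r1,c3) = black
(r3,c5) = red
(r5,c5) = yellow
(r1,c2) = blue
(r2,c5) = blue
(r3,c3) = green
(r4,c3) = red
(r2,c3) = yellow
(r2,c4) = green
(r3,c2) = black
(r4,c1) = green
(r4,c4) = blue
(r5,c1) = red
(r5,c2) = green
(r5,c4) = black
(r2,c2) = red

yellow blue black red green / black red yellow green blue / blue black green yellow red / green yellow red blue black / red green blue black yellow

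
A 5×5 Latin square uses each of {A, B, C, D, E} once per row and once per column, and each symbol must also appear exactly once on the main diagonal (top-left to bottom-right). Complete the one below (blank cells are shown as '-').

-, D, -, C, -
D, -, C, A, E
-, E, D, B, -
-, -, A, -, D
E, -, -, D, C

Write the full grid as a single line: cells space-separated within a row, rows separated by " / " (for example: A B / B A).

A D E C B / D B C A E / C E D B A / B C A E D / E A B D C

At row 2, column 2: row 2 has {A,C,D,E}; column 2 has {D,E}; the diagonal has {C,D}; that leaves B.
At row 3, column 5: row 3 has {B,D,E}; column 5 has {C,D,E}; that leaves A.
At row 4, column 2: row 4 has {A,D}; column 2 has {B,D,E}; that leaves C.
At row 4, column 4: row 4 has {A,C,D}; column 4 has {A,B,C,D}; the diagonal has {B,C,D}; that leaves E.
At row 5, column 2: row 5 has {C,D,E}; column 2 has {B,C,D,E}; that leaves A.
At row 5, column 3: row 5 has {A,C,D,E}; column 3 has {A,C,D}; that leaves B.
At row 1, column 1: row 1 has {C,D}; column 1 has {D,E}; the diagonal has {B,C,D,E}; that leaves A.
At row 1, column 3: row 1 has {A,C,D}; column 3 has {A,B,C,D}; that leaves E.
At row 1, column 5: row 1 has {A,C,D,E}; column 5 has {A,C,D,E}; that leaves B.
At row 3, column 1: row 3 has {A,B,D,E}; column 1 has {A,D,E}; that leaves C.
At row 4, column 1: row 4 has {A,C,D,E}; column 1 has {A,C,D,E}; that leaves B.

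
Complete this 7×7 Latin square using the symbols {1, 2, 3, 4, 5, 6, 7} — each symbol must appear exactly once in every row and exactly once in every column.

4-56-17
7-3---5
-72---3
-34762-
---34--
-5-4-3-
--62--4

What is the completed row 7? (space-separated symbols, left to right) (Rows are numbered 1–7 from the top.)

3 1 6 2 5 7 4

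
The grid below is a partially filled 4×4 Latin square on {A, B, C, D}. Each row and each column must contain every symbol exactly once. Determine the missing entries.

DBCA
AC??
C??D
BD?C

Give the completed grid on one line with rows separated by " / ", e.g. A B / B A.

Cell (r2,c4): row 2 has {A,C}; column 4 has {A,C,D} → B.
Cell (r3,c2): row 3 has {C,D}; column 2 has {B,C,D} → A.
Cell (r3,c3): row 3 has {A,C,D}; column 3 has {C} → B.
Cell (r4,c3): row 4 has {B,C,D}; column 3 has {B,C} → A.
Cell (r2,c3): row 2 has {A,B,C}; column 3 has {A,B,C} → D.

D B C A / A C D B / C A B D / B D A C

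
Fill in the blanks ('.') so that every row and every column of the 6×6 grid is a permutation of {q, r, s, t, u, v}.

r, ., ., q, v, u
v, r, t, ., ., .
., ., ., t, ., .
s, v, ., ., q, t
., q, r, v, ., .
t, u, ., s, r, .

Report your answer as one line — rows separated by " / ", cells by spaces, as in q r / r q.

(r1,c3) = s
(r2,c4) = u
(r2,c5) = s
(r2,c6) = q
(r3,c2) = s
(r3,c5) = u
(r4,c3) = u
(r4,c4) = r
(r5,c1) = u
(r5,c5) = t
(r5,c6) = s
(r6,c6) = v
(r1,c2) = t
(r3,c1) = q
(r3,c3) = v
(r3,c6) = r
(r6,c3) = q

r t s q v u / v r t u s q / q s v t u r / s v u r q t / u q r v t s / t u q s r v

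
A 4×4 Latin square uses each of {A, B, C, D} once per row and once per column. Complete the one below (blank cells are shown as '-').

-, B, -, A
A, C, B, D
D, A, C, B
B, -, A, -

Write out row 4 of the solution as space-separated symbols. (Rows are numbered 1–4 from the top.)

B D A C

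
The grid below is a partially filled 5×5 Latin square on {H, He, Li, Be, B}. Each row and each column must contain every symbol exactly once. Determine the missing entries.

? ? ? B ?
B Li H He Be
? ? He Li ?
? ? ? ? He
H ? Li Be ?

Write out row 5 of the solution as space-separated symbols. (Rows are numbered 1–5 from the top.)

H He Li Be B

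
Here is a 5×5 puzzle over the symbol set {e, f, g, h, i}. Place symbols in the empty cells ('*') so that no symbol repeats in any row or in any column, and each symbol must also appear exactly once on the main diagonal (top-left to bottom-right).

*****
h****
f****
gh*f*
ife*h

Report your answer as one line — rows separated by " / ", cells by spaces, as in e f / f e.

e g h i f / h i f e g / f e g h i / g h i f e / i f e g h

(r1,c1) = e
(r4,c3) = i
(r4,c5) = e
(r5,c4) = g
(r3,c3) = g
(r3,c5) = i
(r2,c2) = i
(r2,c3) = f
(r2,c4) = e
(r2,c5) = g
(r3,c2) = e
(r3,c4) = h
(r1,c2) = g
(r1,c3) = h
(r1,c4) = i
(r1,c5) = f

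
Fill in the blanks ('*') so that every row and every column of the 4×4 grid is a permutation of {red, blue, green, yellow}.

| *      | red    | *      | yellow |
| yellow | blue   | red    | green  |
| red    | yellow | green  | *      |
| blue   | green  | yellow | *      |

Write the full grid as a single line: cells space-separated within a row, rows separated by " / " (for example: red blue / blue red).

green red blue yellow / yellow blue red green / red yellow green blue / blue green yellow red

(r1,c1) = green
(r1,c3) = blue
(r3,c4) = blue
(r4,c4) = red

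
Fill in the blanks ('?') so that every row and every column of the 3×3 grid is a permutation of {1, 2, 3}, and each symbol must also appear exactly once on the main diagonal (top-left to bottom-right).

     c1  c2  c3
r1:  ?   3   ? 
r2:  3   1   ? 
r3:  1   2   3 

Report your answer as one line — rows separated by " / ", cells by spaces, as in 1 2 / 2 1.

2 3 1 / 3 1 2 / 1 2 3

(r1,c1) = 2
(r1,c3) = 1
(r2,c3) = 2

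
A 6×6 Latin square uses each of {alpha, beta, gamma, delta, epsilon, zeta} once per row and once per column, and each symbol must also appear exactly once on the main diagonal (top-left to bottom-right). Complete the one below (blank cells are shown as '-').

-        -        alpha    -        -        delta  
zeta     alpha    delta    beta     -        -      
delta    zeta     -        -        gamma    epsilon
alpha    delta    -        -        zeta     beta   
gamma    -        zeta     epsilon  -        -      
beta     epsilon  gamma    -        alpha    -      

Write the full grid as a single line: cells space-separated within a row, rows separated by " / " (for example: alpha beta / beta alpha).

epsilon gamma alpha zeta beta delta / zeta alpha delta beta epsilon gamma / delta zeta beta alpha gamma epsilon / alpha delta epsilon gamma zeta beta / gamma beta zeta epsilon delta alpha / beta epsilon gamma delta alpha zeta

At row 1, column 1: row 1 has {alpha,delta}; column 1 has {alpha,beta,gamma,delta,zeta}; the diagonal has {alpha}; that leaves epsilon.
At row 1, column 5: row 1 has {alpha,delta,epsilon}; column 5 has {alpha,gamma,zeta}; that leaves beta.
At row 2, column 5: row 2 has {alpha,beta,delta,zeta}; column 5 has {alpha,beta,gamma,zeta}; that leaves epsilon.
At row 2, column 6: row 2 has {alpha,beta,delta,epsilon,zeta}; column 6 has {beta,delta,epsilon}; that leaves gamma.
At row 3, column 3: row 3 has {gamma,delta,epsilon,zeta}; column 3 has {alpha,gamma,delta,zeta}; the diagonal has {alpha,epsilon}; that leaves beta.
At row 3, column 4: row 3 has {beta,gamma,delta,epsilon,zeta}; column 4 has {beta,epsilon}; that leaves alpha.
At row 4, column 3: row 4 has {alpha,beta,delta,zeta}; column 3 has {alpha,beta,gamma,delta,zeta}; that leaves epsilon.
At row 4, column 4: row 4 has {alpha,beta,delta,epsilon,zeta}; column 4 has {alpha,beta,epsilon}; the diagonal has {alpha,beta,epsilon}; that leaves gamma.
At row 5, column 2: row 5 has {gamma,epsilon,zeta}; column 2 has {alpha,delta,epsilon,zeta}; that leaves beta.
At row 5, column 5: row 5 has {beta,gamma,epsilon,zeta}; column 5 has {alpha,beta,gamma,epsilon,zeta}; the diagonal has {alpha,beta,gamma,epsilon}; that leaves delta.
At row 5, column 6: row 5 has {beta,gamma,delta,epsilon,zeta}; column 6 has {beta,gamma,delta,epsilon}; that leaves alpha.
At row 6, column 6: row 6 has {alpha,beta,gamma,epsilon}; column 6 has {alpha,beta,gamma,delta,epsilon}; the diagonal has {alpha,beta,gamma,delta,epsilon}; that leaves zeta.
At row 1, column 2: row 1 has {alpha,beta,delta,epsilon}; column 2 has {alpha,beta,delta,epsilon,zeta}; that leaves gamma.
At row 1, column 4: row 1 has {alpha,beta,gamma,delta,epsilon}; column 4 has {alpha,beta,gamma,epsilon}; that leaves zeta.
At row 6, column 4: row 6 has {alpha,beta,gamma,epsilon,zeta}; column 4 has {alpha,beta,gamma,epsilon,zeta}; that leaves delta.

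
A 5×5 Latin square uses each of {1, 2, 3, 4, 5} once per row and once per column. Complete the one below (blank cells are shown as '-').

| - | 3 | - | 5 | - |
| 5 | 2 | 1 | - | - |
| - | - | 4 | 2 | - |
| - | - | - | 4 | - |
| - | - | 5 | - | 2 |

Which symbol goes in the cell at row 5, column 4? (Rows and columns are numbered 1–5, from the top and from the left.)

row 1 has {3,5}; column 3 has {1,4,5} — only 2 is left for (r1,c3).
row 2 has {1,2,5}; column 4 has {2,4,5} — only 3 is left for (r2,c4).
row 2 has {1,2,3,5}; column 5 has {2} — only 4 is left for (r2,c5).
row 4 has {4}; column 3 has {1,2,4,5} — only 3 is left for (r4,c3).
row 5 has {2,5}; column 4 has {2,3,4,5} — only 1 is left for (r5,c4).

1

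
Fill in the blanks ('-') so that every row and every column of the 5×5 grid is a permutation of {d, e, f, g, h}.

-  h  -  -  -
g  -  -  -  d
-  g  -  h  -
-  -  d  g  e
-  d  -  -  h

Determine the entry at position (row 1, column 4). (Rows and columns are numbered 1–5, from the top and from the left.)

d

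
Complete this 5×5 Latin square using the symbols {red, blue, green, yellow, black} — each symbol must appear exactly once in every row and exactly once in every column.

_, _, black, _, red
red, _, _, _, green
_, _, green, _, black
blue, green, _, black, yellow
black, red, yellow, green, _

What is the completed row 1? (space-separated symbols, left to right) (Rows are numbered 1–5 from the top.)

green yellow black blue red

(r2,c3) = blue
(r2,c4) = yellow
(r3,c1) = yellow
(r3,c2) = blue
(r3,c4) = red
(r4,c3) = red
(r5,c5) = blue
(r1,c1) = green
(r1,c2) = yellow
(r1,c4) = blue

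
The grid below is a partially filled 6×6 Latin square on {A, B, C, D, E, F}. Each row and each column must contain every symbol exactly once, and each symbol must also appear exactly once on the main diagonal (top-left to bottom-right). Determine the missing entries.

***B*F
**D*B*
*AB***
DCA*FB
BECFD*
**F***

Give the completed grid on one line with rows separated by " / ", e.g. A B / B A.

A D E B C F / C F D A B E / F A B C E D / D C A E F B / B E C F D A / E B F D A C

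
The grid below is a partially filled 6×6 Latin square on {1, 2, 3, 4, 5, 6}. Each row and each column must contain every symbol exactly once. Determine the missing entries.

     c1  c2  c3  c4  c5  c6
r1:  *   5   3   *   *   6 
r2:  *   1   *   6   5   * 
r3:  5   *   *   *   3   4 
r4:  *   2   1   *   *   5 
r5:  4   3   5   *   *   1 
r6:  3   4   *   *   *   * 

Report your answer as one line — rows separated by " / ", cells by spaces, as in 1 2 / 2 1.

At row 2, column 1: row 2 has {1,5,6}; column 1 has {3,4,5}; that leaves 2.
At row 2, column 3: row 2 has {1,2,5,6}; column 3 has {1,3,5}; that leaves 4.
At row 2, column 6: row 2 has {1,2,4,5,6}; column 6 has {1,4,5,6}; that leaves 3.
At row 3, column 2: row 3 has {3,4,5}; column 2 has {1,2,3,4,5}; that leaves 6.
At row 3, column 3: row 3 has {3,4,5,6}; column 3 has {1,3,4,5}; that leaves 2.
At row 3, column 4: row 3 has {2,3,4,5,6}; column 4 has {6}; that leaves 1.
At row 4, column 1: row 4 has {1,2,5}; column 1 has {2,3,4,5}; that leaves 6.
At row 4, column 5: row 4 has {1,2,5,6}; column 5 has {3,5}; that leaves 4.
At row 5, column 4: row 5 has {1,3,4,5}; column 4 has {1,6}; that leaves 2.
At row 5, column 5: row 5 has {1,2,3,4,5}; column 5 has {3,4,5}; that leaves 6.
At row 6, column 3: row 6 has {3,4}; column 3 has {1,2,3,4,5}; that leaves 6.
At row 6, column 4: row 6 has {3,4,6}; column 4 has {1,2,6}; that leaves 5.
At row 6, column 6: row 6 has {3,4,5,6}; column 6 has {1,3,4,5,6}; that leaves 2.
At row 1, column 1: row 1 has {3,5,6}; column 1 has {2,3,4,5,6}; that leaves 1.
At row 1, column 4: row 1 has {1,3,5,6}; column 4 has {1,2,5,6}; that leaves 4.
At row 1, column 5: row 1 has {1,3,4,5,6}; column 5 has {3,4,5,6}; that leaves 2.
At row 4, column 4: row 4 has {1,2,4,5,6}; column 4 has {1,2,4,5,6}; that leaves 3.
At row 6, column 5: row 6 has {2,3,4,5,6}; column 5 has {2,3,4,5,6}; that leaves 1.

1 5 3 4 2 6 / 2 1 4 6 5 3 / 5 6 2 1 3 4 / 6 2 1 3 4 5 / 4 3 5 2 6 1 / 3 4 6 5 1 2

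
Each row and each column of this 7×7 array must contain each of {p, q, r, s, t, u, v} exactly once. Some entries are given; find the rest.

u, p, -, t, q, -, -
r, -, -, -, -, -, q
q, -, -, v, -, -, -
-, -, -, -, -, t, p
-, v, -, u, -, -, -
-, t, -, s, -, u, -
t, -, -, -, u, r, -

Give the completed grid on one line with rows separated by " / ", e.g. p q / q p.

u p r t q v s / r u v p t s q / q r t v s p u / s q u r v t p / p v s u r q t / v t q s p u r / t s p q u r v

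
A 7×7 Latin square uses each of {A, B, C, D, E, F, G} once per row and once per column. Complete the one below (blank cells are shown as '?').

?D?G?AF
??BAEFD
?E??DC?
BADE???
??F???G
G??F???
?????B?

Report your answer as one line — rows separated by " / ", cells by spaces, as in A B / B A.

Cell (r2,c1): row 2 has {A,B,D,E,F}; column 1 has {B,G} → C.
Cell (r2,c2): row 2 has {A,B,C,D,E,F}; column 2 has {A,D,E} → G.
Cell (r3,c4): row 3 has {C,D,E}; column 4 has {A,E,F,G} → B.
Cell (r3,c7): row 3 has {B,C,D,E}; column 7 has {D,F,G} → A.
Cell (r4,c6): row 4 has {A,B,D,E}; column 6 has {A,B,C,F} → G.
Cell (r4,c7): row 4 has {A,B,D,E,G}; column 7 has {A,D,F,G} → C.
Cell (r7,c7): row 7 has {B}; column 7 has {A,C,D,F,G} → E.
Cell (r1,c1): row 1 has {A,D,F,G}; column 1 has {B,C,G} → E.
Cell (r1,c3): row 1 has {A,D,E,F,G}; column 3 has {B,D,F} → C.
Cell (r1,c5): row 1 has {A,C,D,E,F,G}; column 5 has {D,E} → B.
Cell (r3,c1): row 3 has {A,B,C,D,E}; column 1 has {B,C,E,G} → F.
Cell (r3,c3): row 3 has {A,B,C,D,E,F}; column 3 has {B,C,D,F} → G.
Cell (r4,c5): row 4 has {A,B,C,D,E,G}; column 5 has {B,D,E} → F.
Cell (r6,c7): row 6 has {F,G}; column 7 has {A,C,D,E,F,G} → B.
Cell (r7,c3): row 7 has {B,E}; column 3 has {B,C,D,F,G} → A.
Cell (r6,c2): row 6 has {B,F,G}; column 2 has {A,D,E,G} → C.
Cell (r6,c3): row 6 has {B,C,F,G}; column 3 has {A,B,C,D,F,G} → E.
Cell (r6,c5): row 6 has {B,C,E,F,G}; column 5 has {B,D,E,F} → A.
Cell (r6,c6): row 6 has {A,B,C,E,F,G}; column 6 has {A,B,C,F,G} → D.
Cell (r7,c1): row 7 has {A,B,E}; column 1 has {B,C,E,F,G} → D.
Cell (r7,c2): row 7 has {A,B,D,E}; column 2 has {A,C,D,E,G} → F.
Cell (r7,c4): row 7 has {A,B,D,E,F}; column 4 has {A,B,E,F,G} → C.
Cell (r7,c5): row 7 has {A,B,C,D,E,F}; column 5 has {A,B,D,E,F} → G.
Cell (r5,c1): row 5 has {F,G}; column 1 has {B,C,D,E,F,G} → A.
Cell (r5,c2): row 5 has {A,F,G}; column 2 has {A,C,D,E,F,G} → B.
Cell (r5,c4): row 5 has {A,B,F,G}; column 4 has {A,B,C,E,F,G} → D.
Cell (r5,c5): row 5 has {A,B,D,F,G}; column 5 has {A,B,D,E,F,G} → C.
Cell (r5,c6): row 5 has {A,B,C,D,F,G}; column 6 has {A,B,C,D,F,G} → E.

E D C G B A F / C G B A E F D / F E G B D C A / B A D E F G C / A B F D C E G / G C E F A D B / D F A C G B E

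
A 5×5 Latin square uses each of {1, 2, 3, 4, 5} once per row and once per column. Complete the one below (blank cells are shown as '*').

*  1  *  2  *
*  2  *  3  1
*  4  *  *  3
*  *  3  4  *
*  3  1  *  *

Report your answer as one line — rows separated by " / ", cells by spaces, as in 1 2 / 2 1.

3 1 4 2 5 / 4 2 5 3 1 / 5 4 2 1 3 / 1 5 3 4 2 / 2 3 1 5 4

(r4,c2) = 5
(r4,c5) = 2
(r5,c4) = 5
(r5,c5) = 4
(r1,c5) = 5
(r3,c4) = 1
(r4,c1) = 1
(r5,c1) = 2
(r1,c3) = 4
(r2,c3) = 5
(r3,c1) = 5
(r3,c3) = 2
(r1,c1) = 3
(r2,c1) = 4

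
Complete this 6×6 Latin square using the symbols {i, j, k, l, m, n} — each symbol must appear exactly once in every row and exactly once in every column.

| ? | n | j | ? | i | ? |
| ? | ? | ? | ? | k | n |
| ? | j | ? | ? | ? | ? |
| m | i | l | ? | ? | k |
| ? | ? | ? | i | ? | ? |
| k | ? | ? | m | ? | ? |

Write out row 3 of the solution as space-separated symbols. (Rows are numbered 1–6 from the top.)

(r1,c1) = l
(r1,c4) = k
(r1,c6) = m
(r6,c2) = l
(r2,c2) = m
(r2,c3) = i
(r5,c2) = k
(r6,c3) = n
(r6,c5) = j
(r6,c6) = i
(r2,c1) = j
(r2,c4) = l
(r3,c4) = n
(r3,c6) = l
(r4,c4) = j
(r4,c5) = n
(r5,c1) = n
(r5,c3) = m
(r5,c5) = l
(r5,c6) = j
(r3,c1) = i
(r3,c3) = k
(r3,c5) = m

i j k n m l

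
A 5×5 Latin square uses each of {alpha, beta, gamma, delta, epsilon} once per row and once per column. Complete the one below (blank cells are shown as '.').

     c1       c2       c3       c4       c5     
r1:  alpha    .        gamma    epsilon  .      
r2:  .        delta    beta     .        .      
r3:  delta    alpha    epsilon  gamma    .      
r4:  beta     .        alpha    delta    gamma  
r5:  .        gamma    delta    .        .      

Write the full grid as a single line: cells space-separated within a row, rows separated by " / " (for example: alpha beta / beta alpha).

(r1,c2) = beta
(r1,c5) = delta
(r2,c4) = alpha
(r2,c5) = epsilon
(r3,c5) = beta
(r4,c2) = epsilon
(r5,c1) = epsilon
(r5,c4) = beta
(r5,c5) = alpha
(r2,c1) = gamma

alpha beta gamma epsilon delta / gamma delta beta alpha epsilon / delta alpha epsilon gamma beta / beta epsilon alpha delta gamma / epsilon gamma delta beta alpha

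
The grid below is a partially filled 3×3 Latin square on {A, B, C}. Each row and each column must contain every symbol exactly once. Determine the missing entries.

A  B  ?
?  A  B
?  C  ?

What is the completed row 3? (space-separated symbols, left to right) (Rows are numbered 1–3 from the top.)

B C A

(r1,c3) = C
(r2,c1) = C
(r3,c1) = B
(r3,c3) = A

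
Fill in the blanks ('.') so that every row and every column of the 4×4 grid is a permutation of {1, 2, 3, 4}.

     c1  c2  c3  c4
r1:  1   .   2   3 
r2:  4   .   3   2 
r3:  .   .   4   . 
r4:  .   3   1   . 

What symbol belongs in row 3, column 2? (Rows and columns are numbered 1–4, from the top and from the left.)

2

(r1,c2): row 1 has {1,2,3}; column 2 has {3}, so it must be 4.
(r2,c2): row 2 has {2,3,4}; column 2 has {3,4}, so it must be 1.
(r3,c2): row 3 has {4}; column 2 has {1,3,4}, so it must be 2.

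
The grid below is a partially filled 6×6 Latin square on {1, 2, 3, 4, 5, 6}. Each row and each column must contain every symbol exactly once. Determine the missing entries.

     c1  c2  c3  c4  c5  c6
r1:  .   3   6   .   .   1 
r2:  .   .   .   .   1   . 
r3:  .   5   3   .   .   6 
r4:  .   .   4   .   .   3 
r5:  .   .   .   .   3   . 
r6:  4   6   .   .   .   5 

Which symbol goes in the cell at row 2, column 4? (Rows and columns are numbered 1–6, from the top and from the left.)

row 6 has {4,5,6}; column 5 has {1,3} — only 2 is left for (r6,c5).
row 3 has {3,5,6}; column 5 has {1,2,3} — only 4 is left for (r3,c5).
row 6 has {2,4,5,6}; column 3 has {3,4,6} — only 1 is left for (r6,c3).
row 6 has {1,2,4,5,6}; column 4 is empty so far — only 3 is left for (r6,c4).
row 1 has {1,3,6}; column 5 has {1,2,3,4} — only 5 is left for (r1,c5).
row 4 has {3,4}; column 5 has {1,2,3,4,5} — only 6 is left for (r4,c5).
row 1 has {1,3,5,6}; column 1 has {4} — only 2 is left for (r1,c1).
row 1 has {1,2,3,5,6}; column 4 has {3} — only 4 is left for (r1,c4).
row 3 has {3,4,5,6}; column 1 has {2,4} — only 1 is left for (r3,c1).
row 3 has {1,3,4,5,6}; column 4 has {3,4} — only 2 is left for (r3,c4).
row 4 has {3,4,6}; column 1 has {1,2,4} — only 5 is left for (r4,c1).
row 4 has {3,4,5,6}; column 4 has {2,3,4} — only 1 is left for (r4,c4).
row 5 has {3}; column 1 has {1,2,4,5} — only 6 is left for (r5,c1).
row 5 has {3,6}; column 4 has {1,2,3,4} — only 5 is left for (r5,c4).
row 2 has {1}; column 1 has {1,2,4,5,6} — only 3 is left for (r2,c1).
row 2 has {1,3}; column 4 has {1,2,3,4,5} — only 6 is left for (r2,c4).

6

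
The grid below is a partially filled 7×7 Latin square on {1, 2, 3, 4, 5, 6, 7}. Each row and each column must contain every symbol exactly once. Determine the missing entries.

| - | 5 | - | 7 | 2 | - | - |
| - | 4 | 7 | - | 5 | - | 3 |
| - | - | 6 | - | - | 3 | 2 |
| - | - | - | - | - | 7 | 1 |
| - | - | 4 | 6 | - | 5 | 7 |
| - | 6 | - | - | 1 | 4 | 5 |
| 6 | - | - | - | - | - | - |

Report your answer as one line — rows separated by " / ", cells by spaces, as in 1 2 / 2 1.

4 5 3 7 2 1 6 / 1 4 7 2 5 6 3 / 5 7 6 1 4 3 2 / 3 2 5 4 6 7 1 / 2 1 4 6 3 5 7 / 7 6 2 3 1 4 5 / 6 3 1 5 7 2 4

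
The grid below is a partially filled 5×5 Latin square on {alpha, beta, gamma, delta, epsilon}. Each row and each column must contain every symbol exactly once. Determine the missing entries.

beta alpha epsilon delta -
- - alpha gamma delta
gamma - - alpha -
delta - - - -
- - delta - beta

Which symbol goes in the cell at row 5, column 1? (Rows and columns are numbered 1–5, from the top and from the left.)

alpha

(r1,c5) = gamma
(r2,c1) = epsilon
(r2,c2) = beta
(r3,c3) = beta
(r3,c5) = epsilon
(r4,c3) = gamma
(r4,c5) = alpha
(r5,c1) = alpha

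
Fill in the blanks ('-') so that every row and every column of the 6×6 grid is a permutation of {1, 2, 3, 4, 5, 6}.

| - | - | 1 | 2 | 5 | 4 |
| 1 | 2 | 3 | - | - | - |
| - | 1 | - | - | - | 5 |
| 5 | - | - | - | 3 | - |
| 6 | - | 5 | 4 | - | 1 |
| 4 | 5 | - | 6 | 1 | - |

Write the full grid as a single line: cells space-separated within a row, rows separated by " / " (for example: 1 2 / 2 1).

3 6 1 2 5 4 / 1 2 3 5 4 6 / 2 1 4 3 6 5 / 5 4 6 1 3 2 / 6 3 5 4 2 1 / 4 5 2 6 1 3

(r1,c1) = 3
(r1,c2) = 6
(r2,c4) = 5
(r2,c6) = 6
(r3,c1) = 2
(r3,c4) = 3
(r4,c2) = 4
(r4,c4) = 1
(r4,c6) = 2
(r5,c2) = 3
(r5,c5) = 2
(r6,c3) = 2
(r6,c6) = 3
(r2,c5) = 4
(r3,c5) = 6
(r4,c3) = 6
(r3,c3) = 4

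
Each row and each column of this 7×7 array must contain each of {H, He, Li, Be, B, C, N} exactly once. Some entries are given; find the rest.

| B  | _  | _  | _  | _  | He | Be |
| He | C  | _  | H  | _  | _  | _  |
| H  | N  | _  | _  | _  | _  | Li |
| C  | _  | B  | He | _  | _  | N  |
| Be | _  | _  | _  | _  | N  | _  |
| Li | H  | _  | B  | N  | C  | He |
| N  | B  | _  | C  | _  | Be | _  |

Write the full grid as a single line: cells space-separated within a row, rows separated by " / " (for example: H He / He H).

B Li C N H He Be / He C N H Be Li B / H N He Be C B Li / C Be B He Li H N / Be He H Li B N C / Li H Be B N C He / N B Li C He Be H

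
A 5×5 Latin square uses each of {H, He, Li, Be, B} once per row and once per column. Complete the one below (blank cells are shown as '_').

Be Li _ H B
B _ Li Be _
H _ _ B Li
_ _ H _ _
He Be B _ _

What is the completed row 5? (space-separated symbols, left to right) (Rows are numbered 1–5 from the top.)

He Be B Li H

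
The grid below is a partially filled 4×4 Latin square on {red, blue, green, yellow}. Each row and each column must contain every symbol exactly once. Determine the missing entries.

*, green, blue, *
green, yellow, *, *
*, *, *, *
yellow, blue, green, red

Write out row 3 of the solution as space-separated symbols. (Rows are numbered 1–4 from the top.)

blue red yellow green

(r1,c1) = red
(r1,c4) = yellow
(r2,c3) = red
(r2,c4) = blue
(r3,c1) = blue
(r3,c2) = red
(r3,c3) = yellow
(r3,c4) = green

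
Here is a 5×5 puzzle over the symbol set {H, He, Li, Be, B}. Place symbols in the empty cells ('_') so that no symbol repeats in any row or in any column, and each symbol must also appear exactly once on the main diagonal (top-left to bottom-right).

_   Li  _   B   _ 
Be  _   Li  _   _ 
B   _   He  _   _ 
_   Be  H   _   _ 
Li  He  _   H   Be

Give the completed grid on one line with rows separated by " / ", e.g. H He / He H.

H Li Be B He / Be B Li He H / B H He Be Li / He Be H Li B / Li He B H Be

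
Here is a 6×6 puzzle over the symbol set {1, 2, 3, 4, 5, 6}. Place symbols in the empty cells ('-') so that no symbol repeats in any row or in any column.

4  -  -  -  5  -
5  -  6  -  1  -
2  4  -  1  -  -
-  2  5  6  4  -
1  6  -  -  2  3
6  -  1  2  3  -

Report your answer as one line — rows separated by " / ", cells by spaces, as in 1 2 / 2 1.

(r1,c4) = 3
(r2,c2) = 3
(r2,c4) = 4
(r2,c6) = 2
(r3,c3) = 3
(r3,c5) = 6
(r3,c6) = 5
(r4,c1) = 3
(r4,c6) = 1
(r5,c3) = 4
(r5,c4) = 5
(r6,c2) = 5
(r6,c6) = 4
(r1,c2) = 1
(r1,c3) = 2
(r1,c6) = 6

4 1 2 3 5 6 / 5 3 6 4 1 2 / 2 4 3 1 6 5 / 3 2 5 6 4 1 / 1 6 4 5 2 3 / 6 5 1 2 3 4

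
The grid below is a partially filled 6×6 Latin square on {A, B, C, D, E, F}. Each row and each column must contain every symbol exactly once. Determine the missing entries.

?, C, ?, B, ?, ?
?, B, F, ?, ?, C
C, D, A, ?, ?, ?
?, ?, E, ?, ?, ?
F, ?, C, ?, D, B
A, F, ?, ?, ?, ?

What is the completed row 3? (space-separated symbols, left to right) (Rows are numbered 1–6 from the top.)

C D A F B E

Cell (r1,c3): row 1 has {B,C}; column 3 has {A,C,E,F} → D.
Cell (r4,c2): row 4 has {E}; column 2 has {B,C,D,F} → A.
Cell (r5,c2): row 5 has {B,C,D,F}; column 2 has {A,B,C,D,F} → E.
Cell (r5,c4): row 5 has {B,C,D,E,F}; column 4 has {B} → A.
Cell (r6,c3): row 6 has {A,F}; column 3 has {A,C,D,E,F} → B.
Cell (r1,c1): row 1 has {B,C,D}; column 1 has {A,C,F} → E.
Cell (r2,c1): row 2 has {B,C,F}; column 1 has {A,C,E,F} → D.
Cell (r2,c4): row 2 has {B,C,D,F}; column 4 has {A,B} → E.
Cell (r2,c5): row 2 has {B,C,D,E,F}; column 5 has {D} → A.
Cell (r3,c4): row 3 has {A,C,D}; column 4 has {A,B,E} → F.
Cell (r3,c6): row 3 has {A,C,D,F}; column 6 has {B,C} → E.
Cell (r4,c1): row 4 has {A,E}; column 1 has {A,C,D,E,F} → B.
Cell (r6,c6): row 6 has {A,B,F}; column 6 has {B,C,E} → D.
Cell (r1,c5): row 1 has {B,C,D,E}; column 5 has {A,D} → F.
Cell (r1,c6): row 1 has {B,C,D,E,F}; column 6 has {B,C,D,E} → A.
Cell (r3,c5): row 3 has {A,C,D,E,F}; column 5 has {A,D,F} → B.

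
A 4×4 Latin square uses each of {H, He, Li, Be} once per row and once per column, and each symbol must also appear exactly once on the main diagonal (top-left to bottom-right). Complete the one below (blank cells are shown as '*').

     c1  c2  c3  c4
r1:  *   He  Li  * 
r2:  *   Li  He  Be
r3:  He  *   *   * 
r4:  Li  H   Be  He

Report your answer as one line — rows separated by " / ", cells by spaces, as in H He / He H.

Be He Li H / H Li He Be / He Be H Li / Li H Be He

At row 1, column 4: row 1 has {He,Li}; column 4 has {He,Be}; that leaves H.
At row 2, column 1: row 2 has {He,Li,Be}; column 1 has {He,Li}; that leaves H.
At row 3, column 2: row 3 has {He}; column 2 has {H,He,Li}; that leaves Be.
At row 3, column 3: row 3 has {He,Be}; column 3 has {He,Li,Be}; the diagonal has {He,Li}; that leaves H.
At row 3, column 4: row 3 has {H,He,Be}; column 4 has {H,He,Be}; that leaves Li.
At row 1, column 1: row 1 has {H,He,Li}; column 1 has {H,He,Li}; the diagonal has {H,He,Li}; that leaves Be.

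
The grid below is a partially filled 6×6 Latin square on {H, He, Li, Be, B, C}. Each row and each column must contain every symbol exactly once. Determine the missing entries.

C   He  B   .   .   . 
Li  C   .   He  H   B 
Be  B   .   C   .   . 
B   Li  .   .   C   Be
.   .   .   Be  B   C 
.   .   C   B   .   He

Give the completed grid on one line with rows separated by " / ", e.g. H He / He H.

C He B Li Be H / Li C Be He H B / Be B H C He Li / B Li He H C Be / He H Li Be B C / H Be C B Li He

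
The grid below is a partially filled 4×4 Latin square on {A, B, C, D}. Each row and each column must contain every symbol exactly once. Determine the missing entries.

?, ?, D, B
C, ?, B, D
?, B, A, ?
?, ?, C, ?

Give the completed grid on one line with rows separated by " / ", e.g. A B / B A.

A C D B / C A B D / D B A C / B D C A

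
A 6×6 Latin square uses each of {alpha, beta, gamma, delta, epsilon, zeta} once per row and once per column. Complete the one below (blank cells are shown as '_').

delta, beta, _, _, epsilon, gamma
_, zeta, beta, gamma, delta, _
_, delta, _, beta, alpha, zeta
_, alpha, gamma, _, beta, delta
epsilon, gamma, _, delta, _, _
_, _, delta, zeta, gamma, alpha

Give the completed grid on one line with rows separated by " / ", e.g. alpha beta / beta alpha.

delta beta zeta alpha epsilon gamma / alpha zeta beta gamma delta epsilon / gamma delta epsilon beta alpha zeta / zeta alpha gamma epsilon beta delta / epsilon gamma alpha delta zeta beta / beta epsilon delta zeta gamma alpha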